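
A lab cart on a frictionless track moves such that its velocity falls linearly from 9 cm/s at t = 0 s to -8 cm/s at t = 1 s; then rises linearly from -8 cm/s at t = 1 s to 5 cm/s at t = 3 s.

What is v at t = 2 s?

On 1–3 s the graph is linear from -8 to 5 cm/s: v(2) = -8 + (5 − -8)·(2 − 1)/(3 − 1) = -1.5 cm/s.

-1.5 cm/s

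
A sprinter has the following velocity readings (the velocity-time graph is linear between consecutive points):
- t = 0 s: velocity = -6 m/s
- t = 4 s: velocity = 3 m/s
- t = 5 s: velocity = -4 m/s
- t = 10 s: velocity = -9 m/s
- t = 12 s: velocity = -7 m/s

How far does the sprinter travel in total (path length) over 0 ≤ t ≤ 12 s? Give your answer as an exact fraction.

422/7 m

Distance (not displacement) is the total path length: add the absolute areas under v-t.
0–4 s: v = 0 at t = 8/3 s; triangle areas 8 + 2 = 10 m
4–5 s: v = 0 at t = 31/7 s; triangle areas 9/14 + 8/7 = 25/14 m
5–10 s: |½(-4 + -9)(5)| = 32.5 m
10–12 s: |½(-9 + -7)(2)| = 16 m
Total distance = 422/7 m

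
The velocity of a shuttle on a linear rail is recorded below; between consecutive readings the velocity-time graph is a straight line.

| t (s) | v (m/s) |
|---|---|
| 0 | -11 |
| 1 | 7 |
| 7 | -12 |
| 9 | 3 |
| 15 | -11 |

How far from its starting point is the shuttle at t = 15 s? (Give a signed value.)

-50 m

Displacement is the signed area under the v-t curve.
0–1 s: ½(-11 + 7)(1) = -2 m
1–7 s: ½(7 + -12)(6) = -15 m
7–9 s: ½(-12 + 3)(2) = -9 m
9–15 s: ½(3 + -11)(6) = -24 m
Net displacement = -50 m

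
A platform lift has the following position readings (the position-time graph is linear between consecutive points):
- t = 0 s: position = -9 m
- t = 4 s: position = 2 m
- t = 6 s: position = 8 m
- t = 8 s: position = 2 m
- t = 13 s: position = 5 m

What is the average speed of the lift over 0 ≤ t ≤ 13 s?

2 m/s

Average speed = (total path length)/(elapsed time); on a piecewise-linear x-t graph the path length is Σ|Δx|.
0–4 s: |Δx| = |2 − -9| = 11 m
4–6 s: |Δx| = |8 − 2| = 6 m
6–8 s: |Δx| = |2 − 8| = 6 m
8–13 s: |Δx| = |5 − 2| = 3 m
Total path = 26 m; average speed = 26/13 = 2 m/s.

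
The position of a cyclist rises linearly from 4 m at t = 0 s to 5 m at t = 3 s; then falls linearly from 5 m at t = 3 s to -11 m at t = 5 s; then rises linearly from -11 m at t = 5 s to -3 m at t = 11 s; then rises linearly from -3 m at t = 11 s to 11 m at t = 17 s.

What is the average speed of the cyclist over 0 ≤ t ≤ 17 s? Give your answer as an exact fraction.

Average speed = (total path length)/(elapsed time); on a piecewise-linear x-t graph the path length is Σ|Δx|.
0–3 s: |Δx| = |5 − 4| = 1 m
3–5 s: |Δx| = |-11 − 5| = 16 m
5–11 s: |Δx| = |-3 − -11| = 8 m
11–17 s: |Δx| = |11 − -3| = 14 m
Total path = 39 m; average speed = 39/17 = 39/17 m/s.

39/17 m/s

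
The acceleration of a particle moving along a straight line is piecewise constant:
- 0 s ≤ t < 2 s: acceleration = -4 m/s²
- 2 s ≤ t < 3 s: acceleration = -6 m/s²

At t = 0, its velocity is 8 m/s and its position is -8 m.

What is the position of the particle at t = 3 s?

On each constant-a segment, Δv = aΔt and Δx = v₀Δt + ½aΔt²; chain segment to segment.
0–2 s: v starts 8 m/s; Δx = 8·2 + ½·-4·2² = 8 m; v ends 0 m/s.
2–3 s: v starts 0 m/s; Δx = 0·1 + ½·-6·1² = -3 m; v ends -6 m/s.
x(3) = -8 + Σ Δx = -3 m.

-3 m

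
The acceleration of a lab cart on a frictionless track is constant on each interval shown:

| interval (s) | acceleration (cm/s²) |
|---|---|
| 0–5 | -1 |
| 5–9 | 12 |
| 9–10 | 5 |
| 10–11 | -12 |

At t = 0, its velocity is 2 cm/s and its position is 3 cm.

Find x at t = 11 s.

On each constant-a segment, Δv = aΔt and Δx = v₀Δt + ½aΔt²; chain segment to segment.
0–5 s: v starts 2 cm/s; Δx = 2·5 + ½·-1·5² = -2.5 cm; v ends -3 cm/s.
5–9 s: v starts -3 cm/s; Δx = -3·4 + ½·12·4² = 84 cm; v ends 45 cm/s.
9–10 s: v starts 45 cm/s; Δx = 45·1 + ½·5·1² = 47.5 cm; v ends 50 cm/s.
10–11 s: v starts 50 cm/s; Δx = 50·1 + ½·-12·1² = 44 cm; v ends 38 cm/s.
x(11) = 3 + Σ Δx = 176 cm.

176 cm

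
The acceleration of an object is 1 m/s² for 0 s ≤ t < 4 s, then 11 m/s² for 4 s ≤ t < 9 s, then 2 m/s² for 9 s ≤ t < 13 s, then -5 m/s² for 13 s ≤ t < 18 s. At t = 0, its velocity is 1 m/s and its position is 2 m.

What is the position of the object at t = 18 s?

710 m

On each constant-a segment, Δv = aΔt and Δx = v₀Δt + ½aΔt²; chain segment to segment.
0–4 s: v starts 1 m/s; Δx = 1·4 + ½·1·4² = 12 m; v ends 5 m/s.
4–9 s: v starts 5 m/s; Δx = 5·5 + ½·11·5² = 162.5 m; v ends 60 m/s.
9–13 s: v starts 60 m/s; Δx = 60·4 + ½·2·4² = 256 m; v ends 68 m/s.
13–18 s: v starts 68 m/s; Δx = 68·5 + ½·-5·5² = 277.5 m; v ends 43 m/s.
x(18) = 2 + Σ Δx = 710 m.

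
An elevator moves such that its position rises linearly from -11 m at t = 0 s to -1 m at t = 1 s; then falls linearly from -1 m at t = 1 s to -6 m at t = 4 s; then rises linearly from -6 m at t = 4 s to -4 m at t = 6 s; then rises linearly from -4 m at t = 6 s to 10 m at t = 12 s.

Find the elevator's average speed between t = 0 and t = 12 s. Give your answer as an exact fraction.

31/12 m/s

Average speed = (total path length)/(elapsed time); on a piecewise-linear x-t graph the path length is Σ|Δx|.
0–1 s: |Δx| = |-1 − -11| = 10 m
1–4 s: |Δx| = |-6 − -1| = 5 m
4–6 s: |Δx| = |-4 − -6| = 2 m
6–12 s: |Δx| = |10 − -4| = 14 m
Total path = 31 m; average speed = 31/12 = 31/12 m/s.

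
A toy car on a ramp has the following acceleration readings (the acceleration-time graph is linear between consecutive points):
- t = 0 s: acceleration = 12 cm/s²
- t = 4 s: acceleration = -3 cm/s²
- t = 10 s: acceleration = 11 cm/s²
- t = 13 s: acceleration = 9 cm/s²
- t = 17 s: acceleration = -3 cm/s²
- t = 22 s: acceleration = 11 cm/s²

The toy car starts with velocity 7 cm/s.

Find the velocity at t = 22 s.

Δv equals the area under the a-t graph; then v = v₀ + Δv.
0–4 s: ½(12 + -3)(4) = 18 cm/s
4–10 s: ½(-3 + 11)(6) = 24 cm/s
10–13 s: ½(11 + 9)(3) = 30 cm/s
13–17 s: ½(9 + -3)(4) = 12 cm/s
17–22 s: ½(-3 + 11)(5) = 20 cm/s
Δv = 104 cm/s, so v(22) = 7 + (104) = 111 cm/s.

111 cm/s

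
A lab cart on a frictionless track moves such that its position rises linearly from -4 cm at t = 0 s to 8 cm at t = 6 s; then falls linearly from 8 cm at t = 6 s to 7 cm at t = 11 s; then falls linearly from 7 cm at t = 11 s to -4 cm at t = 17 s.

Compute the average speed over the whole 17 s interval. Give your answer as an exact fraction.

24/17 cm/s

Average speed = (total path length)/(elapsed time); on a piecewise-linear x-t graph the path length is Σ|Δx|.
0–6 s: |Δx| = |8 − -4| = 12 cm
6–11 s: |Δx| = |7 − 8| = 1 cm
11–17 s: |Δx| = |-4 − 7| = 11 cm
Total path = 24 cm; average speed = 24/17 = 24/17 cm/s.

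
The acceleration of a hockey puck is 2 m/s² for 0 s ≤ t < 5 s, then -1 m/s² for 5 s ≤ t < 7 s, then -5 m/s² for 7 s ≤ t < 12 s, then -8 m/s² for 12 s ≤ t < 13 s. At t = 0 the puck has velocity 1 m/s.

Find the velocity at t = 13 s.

-24 m/s

Δv equals the area under the a-t graph; then v = v₀ + Δv.
0–5 s: 2 × 5 = 10 m/s
5–7 s: -1 × 2 = -2 m/s
7–12 s: -5 × 5 = -25 m/s
12–13 s: -8 × 1 = -8 m/s
Δv = -25 m/s, so v(13) = 1 + (-25) = -24 m/s.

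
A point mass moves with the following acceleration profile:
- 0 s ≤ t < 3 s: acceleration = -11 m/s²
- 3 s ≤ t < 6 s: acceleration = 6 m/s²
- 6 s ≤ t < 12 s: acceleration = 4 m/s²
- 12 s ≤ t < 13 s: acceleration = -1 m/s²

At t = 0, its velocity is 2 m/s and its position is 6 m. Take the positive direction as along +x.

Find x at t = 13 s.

-99 m

On each constant-a segment, Δv = aΔt and Δx = v₀Δt + ½aΔt²; chain segment to segment.
0–3 s: v starts 2 m/s; Δx = 2·3 + ½·-11·3² = -43.5 m; v ends -31 m/s.
3–6 s: v starts -31 m/s; Δx = -31·3 + ½·6·3² = -66 m; v ends -13 m/s.
6–12 s: v starts -13 m/s; Δx = -13·6 + ½·4·6² = -6 m; v ends 11 m/s.
12–13 s: v starts 11 m/s; Δx = 11·1 + ½·-1·1² = 10.5 m; v ends 10 m/s.
x(13) = 6 + Σ Δx = -99 m.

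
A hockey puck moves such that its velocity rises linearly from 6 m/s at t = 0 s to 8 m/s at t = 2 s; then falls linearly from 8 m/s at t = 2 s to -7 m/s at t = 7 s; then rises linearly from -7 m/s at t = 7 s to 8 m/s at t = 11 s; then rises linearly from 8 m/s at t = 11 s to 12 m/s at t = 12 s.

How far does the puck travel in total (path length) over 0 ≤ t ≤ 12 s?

57.9 m

Distance (not displacement) is the total path length: add the absolute areas under v-t.
0–2 s: |½(6 + 8)(2)| = 14 m
2–7 s: v = 0 at t = 14/3 s; triangle areas 32/3 + 49/6 = 113/6 m
7–11 s: v = 0 at t = 133/15 s; triangle areas 98/15 + 128/15 = 226/15 m
11–12 s: |½(8 + 12)(1)| = 10 m
Total distance = 57.9 m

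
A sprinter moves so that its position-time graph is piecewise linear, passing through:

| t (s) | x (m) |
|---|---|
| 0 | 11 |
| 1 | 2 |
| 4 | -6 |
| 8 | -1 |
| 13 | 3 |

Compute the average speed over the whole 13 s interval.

Average speed = (total path length)/(elapsed time); on a piecewise-linear x-t graph the path length is Σ|Δx|.
0–1 s: |Δx| = |2 − 11| = 9 m
1–4 s: |Δx| = |-6 − 2| = 8 m
4–8 s: |Δx| = |-1 − -6| = 5 m
8–13 s: |Δx| = |3 − -1| = 4 m
Total path = 26 m; average speed = 26/13 = 2 m/s.

2 m/s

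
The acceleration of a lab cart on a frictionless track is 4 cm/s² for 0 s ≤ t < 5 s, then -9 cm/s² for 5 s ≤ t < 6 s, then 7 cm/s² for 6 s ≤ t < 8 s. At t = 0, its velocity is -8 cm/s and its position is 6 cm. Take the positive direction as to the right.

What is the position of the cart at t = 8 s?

43.5 cm

On each constant-a segment, Δv = aΔt and Δx = v₀Δt + ½aΔt²; chain segment to segment.
0–5 s: v starts -8 cm/s; Δx = -8·5 + ½·4·5² = 10 cm; v ends 12 cm/s.
5–6 s: v starts 12 cm/s; Δx = 12·1 + ½·-9·1² = 7.5 cm; v ends 3 cm/s.
6–8 s: v starts 3 cm/s; Δx = 3·2 + ½·7·2² = 20 cm; v ends 17 cm/s.
x(8) = 6 + Σ Δx = 43.5 cm.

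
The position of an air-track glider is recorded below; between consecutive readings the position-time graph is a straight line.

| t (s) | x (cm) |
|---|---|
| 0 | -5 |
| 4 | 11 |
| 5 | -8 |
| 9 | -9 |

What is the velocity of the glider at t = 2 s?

Velocity is the slope of the x-t graph on 0–4 s: (11 − -5)/(4 − 0) = 4 cm/s.

4 cm/s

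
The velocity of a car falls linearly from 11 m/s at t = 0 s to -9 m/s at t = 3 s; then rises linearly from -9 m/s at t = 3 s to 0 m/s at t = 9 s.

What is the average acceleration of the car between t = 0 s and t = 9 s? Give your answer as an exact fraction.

Average acceleration = Δv/Δt = (0 − 11)/(9 − 0) = -11/9 m/s².

-11/9 m/s²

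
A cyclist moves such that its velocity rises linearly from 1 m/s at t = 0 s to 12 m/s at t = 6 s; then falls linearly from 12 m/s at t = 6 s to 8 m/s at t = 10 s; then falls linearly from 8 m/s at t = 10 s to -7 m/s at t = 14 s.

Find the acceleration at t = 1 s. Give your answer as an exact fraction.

11/6 m/s²

Acceleration is the slope of the v-t graph on 0–6 s: (12 − 1)/(6 − 0) = 11/6 m/s².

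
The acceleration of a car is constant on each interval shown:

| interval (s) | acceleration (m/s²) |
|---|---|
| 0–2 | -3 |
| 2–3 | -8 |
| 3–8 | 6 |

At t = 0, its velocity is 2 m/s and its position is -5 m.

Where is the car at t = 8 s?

0 m

On each constant-a segment, Δv = aΔt and Δx = v₀Δt + ½aΔt²; chain segment to segment.
0–2 s: v starts 2 m/s; Δx = 2·2 + ½·-3·2² = -2 m; v ends -4 m/s.
2–3 s: v starts -4 m/s; Δx = -4·1 + ½·-8·1² = -8 m; v ends -12 m/s.
3–8 s: v starts -12 m/s; Δx = -12·5 + ½·6·5² = 15 m; v ends 18 m/s.
x(8) = -5 + Σ Δx = 0 m.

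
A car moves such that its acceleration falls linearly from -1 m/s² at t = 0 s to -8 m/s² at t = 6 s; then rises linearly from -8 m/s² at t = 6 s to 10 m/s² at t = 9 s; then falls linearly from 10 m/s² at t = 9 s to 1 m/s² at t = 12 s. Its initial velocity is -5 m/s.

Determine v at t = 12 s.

-12.5 m/s

Δv equals the area under the a-t graph; then v = v₀ + Δv.
0–6 s: ½(-1 + -8)(6) = -27 m/s
6–9 s: ½(-8 + 10)(3) = 3 m/s
9–12 s: ½(10 + 1)(3) = 16.5 m/s
Δv = -7.5 m/s, so v(12) = -5 + (-7.5) = -12.5 m/s.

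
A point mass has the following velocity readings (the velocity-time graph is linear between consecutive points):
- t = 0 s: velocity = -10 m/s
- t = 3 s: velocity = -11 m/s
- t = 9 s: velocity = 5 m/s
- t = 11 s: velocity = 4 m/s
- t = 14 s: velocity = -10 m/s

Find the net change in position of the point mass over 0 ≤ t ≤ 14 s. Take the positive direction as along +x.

Net displacement equals the area under the velocity-time graph (areas below the axis count negative).
0–3 s: ½(-10 + -11)(3) = -31.5 m
3–9 s: ½(-11 + 5)(6) = -18 m
9–11 s: ½(5 + 4)(2) = 9 m
11–14 s: ½(4 + -10)(3) = -9 m
Net displacement = -49.5 m

-49.5 m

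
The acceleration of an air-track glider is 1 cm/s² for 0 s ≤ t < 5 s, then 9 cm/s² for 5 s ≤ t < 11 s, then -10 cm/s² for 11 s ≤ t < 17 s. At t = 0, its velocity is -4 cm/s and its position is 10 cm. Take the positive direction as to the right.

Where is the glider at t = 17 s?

320.5 cm

On each constant-a segment, Δv = aΔt and Δx = v₀Δt + ½aΔt²; chain segment to segment.
0–5 s: v starts -4 cm/s; Δx = -4·5 + ½·1·5² = -7.5 cm; v ends 1 cm/s.
5–11 s: v starts 1 cm/s; Δx = 1·6 + ½·9·6² = 168 cm; v ends 55 cm/s.
11–17 s: v starts 55 cm/s; Δx = 55·6 + ½·-10·6² = 150 cm; v ends -5 cm/s.
x(17) = 10 + Σ Δx = 320.5 cm.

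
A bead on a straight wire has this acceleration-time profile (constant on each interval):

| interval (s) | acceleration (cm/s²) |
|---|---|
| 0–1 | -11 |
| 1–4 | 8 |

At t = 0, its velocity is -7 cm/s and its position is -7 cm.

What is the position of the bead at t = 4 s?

-37.5 cm

On each constant-a segment, Δv = aΔt and Δx = v₀Δt + ½aΔt²; chain segment to segment.
0–1 s: v starts -7 cm/s; Δx = -7·1 + ½·-11·1² = -12.5 cm; v ends -18 cm/s.
1–4 s: v starts -18 cm/s; Δx = -18·3 + ½·8·3² = -18 cm; v ends 6 cm/s.
x(4) = -7 + Σ Δx = -37.5 cm.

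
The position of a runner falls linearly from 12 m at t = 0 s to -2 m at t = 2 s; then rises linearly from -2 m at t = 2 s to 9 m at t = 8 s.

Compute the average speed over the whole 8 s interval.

Average speed = (total path length)/(elapsed time); on a piecewise-linear x-t graph the path length is Σ|Δx|.
0–2 s: |Δx| = |-2 − 12| = 14 m
2–8 s: |Δx| = |9 − -2| = 11 m
Total path = 25 m; average speed = 25/8 = 3.125 m/s.

3.125 m/s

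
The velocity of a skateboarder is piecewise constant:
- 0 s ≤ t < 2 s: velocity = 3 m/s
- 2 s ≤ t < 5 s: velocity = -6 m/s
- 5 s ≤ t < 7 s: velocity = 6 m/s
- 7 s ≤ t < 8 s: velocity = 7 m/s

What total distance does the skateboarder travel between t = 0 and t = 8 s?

43 m

Distance (not displacement) is the total path length: add the absolute areas under v-t.
0–2 s: |3| × 2 = 6 m
2–5 s: |-6| × 3 = 18 m
5–7 s: |6| × 2 = 12 m
7–8 s: |7| × 1 = 7 m
Total distance = 43 m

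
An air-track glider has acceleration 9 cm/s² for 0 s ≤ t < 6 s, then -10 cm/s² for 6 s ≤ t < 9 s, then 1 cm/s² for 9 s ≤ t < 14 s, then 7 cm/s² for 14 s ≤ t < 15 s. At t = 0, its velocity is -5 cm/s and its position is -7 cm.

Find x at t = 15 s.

On each constant-a segment, Δv = aΔt and Δx = v₀Δt + ½aΔt²; chain segment to segment.
0–6 s: v starts -5 cm/s; Δx = -5·6 + ½·9·6² = 132 cm; v ends 49 cm/s.
6–9 s: v starts 49 cm/s; Δx = 49·3 + ½·-10·3² = 102 cm; v ends 19 cm/s.
9–14 s: v starts 19 cm/s; Δx = 19·5 + ½·1·5² = 107.5 cm; v ends 24 cm/s.
14–15 s: v starts 24 cm/s; Δx = 24·1 + ½·7·1² = 27.5 cm; v ends 31 cm/s.
x(15) = -7 + Σ Δx = 362 cm.

362 cm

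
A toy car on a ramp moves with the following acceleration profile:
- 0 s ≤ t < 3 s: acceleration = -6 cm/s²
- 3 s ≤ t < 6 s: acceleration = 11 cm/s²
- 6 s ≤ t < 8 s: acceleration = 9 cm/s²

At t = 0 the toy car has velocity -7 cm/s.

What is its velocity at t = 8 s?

26 cm/s

Δv equals the area under the a-t graph; then v = v₀ + Δv.
0–3 s: -6 × 3 = -18 cm/s
3–6 s: 11 × 3 = 33 cm/s
6–8 s: 9 × 2 = 18 cm/s
Δv = 33 cm/s, so v(8) = -7 + (33) = 26 cm/s.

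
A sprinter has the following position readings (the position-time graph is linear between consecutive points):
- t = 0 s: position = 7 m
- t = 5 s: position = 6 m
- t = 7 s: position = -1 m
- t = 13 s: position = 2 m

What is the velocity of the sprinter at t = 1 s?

Velocity is the slope of the x-t graph on 0–5 s: (6 − 7)/(5 − 0) = -0.2 m/s.

-0.2 m/s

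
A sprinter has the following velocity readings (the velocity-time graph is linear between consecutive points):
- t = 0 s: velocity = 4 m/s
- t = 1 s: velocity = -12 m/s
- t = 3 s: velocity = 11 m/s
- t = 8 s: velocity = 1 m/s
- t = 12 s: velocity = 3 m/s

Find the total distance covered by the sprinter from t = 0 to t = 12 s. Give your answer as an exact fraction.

Total distance travelled is ∫|v| dt — sum the magnitudes of each area piece.
0–1 s: v = 0 at t = 0.25 s; triangle areas 0.5 + 4.5 = 5 m
1–3 s: v = 0 at t = 47/23 s; triangle areas 144/23 + 121/23 = 265/23 m
3–8 s: |½(11 + 1)(5)| = 30 m
8–12 s: |½(1 + 3)(4)| = 8 m
Total distance = 1254/23 m

1254/23 m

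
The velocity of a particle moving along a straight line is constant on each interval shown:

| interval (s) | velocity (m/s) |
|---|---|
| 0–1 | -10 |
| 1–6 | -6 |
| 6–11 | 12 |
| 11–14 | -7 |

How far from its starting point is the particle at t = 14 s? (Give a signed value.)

Net displacement equals the area under the velocity-time graph (areas below the axis count negative).
0–1 s: -10 × 1 = -10 m
1–6 s: -6 × 5 = -30 m
6–11 s: 12 × 5 = 60 m
11–14 s: -7 × 3 = -21 m
Net displacement = -1 m

-1 m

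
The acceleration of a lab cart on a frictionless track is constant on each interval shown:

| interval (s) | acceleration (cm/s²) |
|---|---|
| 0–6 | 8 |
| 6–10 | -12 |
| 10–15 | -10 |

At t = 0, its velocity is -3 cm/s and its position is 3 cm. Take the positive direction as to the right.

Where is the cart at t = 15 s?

On each constant-a segment, Δv = aΔt and Δx = v₀Δt + ½aΔt²; chain segment to segment.
0–6 s: v starts -3 cm/s; Δx = -3·6 + ½·8·6² = 126 cm; v ends 45 cm/s.
6–10 s: v starts 45 cm/s; Δx = 45·4 + ½·-12·4² = 84 cm; v ends -3 cm/s.
10–15 s: v starts -3 cm/s; Δx = -3·5 + ½·-10·5² = -140 cm; v ends -53 cm/s.
x(15) = 3 + Σ Δx = 73 cm.

73 cm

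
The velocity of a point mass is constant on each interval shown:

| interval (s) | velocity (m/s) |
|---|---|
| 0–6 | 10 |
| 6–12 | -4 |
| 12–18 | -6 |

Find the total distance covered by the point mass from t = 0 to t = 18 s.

120 m

Total distance travelled is ∫|v| dt — sum the magnitudes of each area piece.
0–6 s: |10| × 6 = 60 m
6–12 s: |-4| × 6 = 24 m
12–18 s: |-6| × 6 = 36 m
Total distance = 120 m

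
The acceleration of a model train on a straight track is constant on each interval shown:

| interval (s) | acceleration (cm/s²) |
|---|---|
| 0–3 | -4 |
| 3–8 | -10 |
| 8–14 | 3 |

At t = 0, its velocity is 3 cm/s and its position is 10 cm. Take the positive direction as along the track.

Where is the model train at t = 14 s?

On each constant-a segment, Δv = aΔt and Δx = v₀Δt + ½aΔt²; chain segment to segment.
0–3 s: v starts 3 cm/s; Δx = 3·3 + ½·-4·3² = -9 cm; v ends -9 cm/s.
3–8 s: v starts -9 cm/s; Δx = -9·5 + ½·-10·5² = -170 cm; v ends -59 cm/s.
8–14 s: v starts -59 cm/s; Δx = -59·6 + ½·3·6² = -300 cm; v ends -41 cm/s.
x(14) = 10 + Σ Δx = -469 cm.

-469 cm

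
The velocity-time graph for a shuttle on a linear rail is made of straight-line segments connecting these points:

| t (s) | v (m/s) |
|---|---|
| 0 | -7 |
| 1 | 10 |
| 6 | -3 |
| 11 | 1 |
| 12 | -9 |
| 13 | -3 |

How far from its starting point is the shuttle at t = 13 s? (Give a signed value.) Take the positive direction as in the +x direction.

4 m

Displacement is the signed area under the v-t curve.
0–1 s: ½(-7 + 10)(1) = 1.5 m
1–6 s: ½(10 + -3)(5) = 17.5 m
6–11 s: ½(-3 + 1)(5) = -5 m
11–12 s: ½(1 + -9)(1) = -4 m
12–13 s: ½(-9 + -3)(1) = -6 m
Net displacement = 4 m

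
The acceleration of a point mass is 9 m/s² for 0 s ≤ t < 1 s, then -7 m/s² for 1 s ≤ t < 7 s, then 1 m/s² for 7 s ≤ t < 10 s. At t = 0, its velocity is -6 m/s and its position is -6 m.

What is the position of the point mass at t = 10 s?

-228 m

On each constant-a segment, Δv = aΔt and Δx = v₀Δt + ½aΔt²; chain segment to segment.
0–1 s: v starts -6 m/s; Δx = -6·1 + ½·9·1² = -1.5 m; v ends 3 m/s.
1–7 s: v starts 3 m/s; Δx = 3·6 + ½·-7·6² = -108 m; v ends -39 m/s.
7–10 s: v starts -39 m/s; Δx = -39·3 + ½·1·3² = -112.5 m; v ends -36 m/s.
x(10) = -6 + Σ Δx = -228 m.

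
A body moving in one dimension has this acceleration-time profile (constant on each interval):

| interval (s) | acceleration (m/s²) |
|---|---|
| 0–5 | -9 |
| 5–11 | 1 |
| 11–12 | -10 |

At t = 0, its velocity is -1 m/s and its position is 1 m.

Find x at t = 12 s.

-419.5 m

On each constant-a segment, Δv = aΔt and Δx = v₀Δt + ½aΔt²; chain segment to segment.
0–5 s: v starts -1 m/s; Δx = -1·5 + ½·-9·5² = -117.5 m; v ends -46 m/s.
5–11 s: v starts -46 m/s; Δx = -46·6 + ½·1·6² = -258 m; v ends -40 m/s.
11–12 s: v starts -40 m/s; Δx = -40·1 + ½·-10·1² = -45 m; v ends -50 m/s.
x(12) = 1 + Σ Δx = -419.5 m.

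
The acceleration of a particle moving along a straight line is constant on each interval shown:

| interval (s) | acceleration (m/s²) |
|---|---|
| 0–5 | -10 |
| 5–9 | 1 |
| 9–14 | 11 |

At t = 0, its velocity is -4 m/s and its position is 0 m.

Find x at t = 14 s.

On each constant-a segment, Δv = aΔt and Δx = v₀Δt + ½aΔt²; chain segment to segment.
0–5 s: v starts -4 m/s; Δx = -4·5 + ½·-10·5² = -145 m; v ends -54 m/s.
5–9 s: v starts -54 m/s; Δx = -54·4 + ½·1·4² = -208 m; v ends -50 m/s.
9–14 s: v starts -50 m/s; Δx = -50·5 + ½·11·5² = -112.5 m; v ends 5 m/s.
x(14) = 0 + Σ Δx = -465.5 m.

-465.5 m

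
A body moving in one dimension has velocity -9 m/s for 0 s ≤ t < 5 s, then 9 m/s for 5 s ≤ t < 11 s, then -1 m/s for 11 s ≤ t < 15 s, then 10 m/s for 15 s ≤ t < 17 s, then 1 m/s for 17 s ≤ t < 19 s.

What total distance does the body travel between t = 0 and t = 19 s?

Total distance travelled is ∫|v| dt — sum the magnitudes of each area piece.
0–5 s: |-9| × 5 = 45 m
5–11 s: |9| × 6 = 54 m
11–15 s: |-1| × 4 = 4 m
15–17 s: |10| × 2 = 20 m
17–19 s: |1| × 2 = 2 m
Total distance = 125 m

125 m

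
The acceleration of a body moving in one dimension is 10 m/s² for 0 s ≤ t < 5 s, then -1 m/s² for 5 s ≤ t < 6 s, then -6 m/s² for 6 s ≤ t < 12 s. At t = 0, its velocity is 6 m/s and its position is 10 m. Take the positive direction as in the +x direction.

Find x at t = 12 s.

442.5 m

On each constant-a segment, Δv = aΔt and Δx = v₀Δt + ½aΔt²; chain segment to segment.
0–5 s: v starts 6 m/s; Δx = 6·5 + ½·10·5² = 155 m; v ends 56 m/s.
5–6 s: v starts 56 m/s; Δx = 56·1 + ½·-1·1² = 55.5 m; v ends 55 m/s.
6–12 s: v starts 55 m/s; Δx = 55·6 + ½·-6·6² = 222 m; v ends 19 m/s.
x(12) = 10 + Σ Δx = 442.5 m.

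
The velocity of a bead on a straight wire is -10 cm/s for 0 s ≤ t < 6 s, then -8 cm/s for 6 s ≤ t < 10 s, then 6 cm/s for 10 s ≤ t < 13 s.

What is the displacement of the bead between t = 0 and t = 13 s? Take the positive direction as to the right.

-74 cm

Displacement is the signed area under the v-t curve.
0–6 s: -10 × 6 = -60 cm
6–10 s: -8 × 4 = -32 cm
10–13 s: 6 × 3 = 18 cm
Net displacement = -74 cm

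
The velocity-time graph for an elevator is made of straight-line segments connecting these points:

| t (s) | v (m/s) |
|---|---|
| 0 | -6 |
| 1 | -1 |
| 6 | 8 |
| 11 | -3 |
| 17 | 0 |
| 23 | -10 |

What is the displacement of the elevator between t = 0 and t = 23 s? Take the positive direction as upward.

-12.5 m

Displacement is the signed area under the v-t curve.
0–1 s: ½(-6 + -1)(1) = -3.5 m
1–6 s: ½(-1 + 8)(5) = 17.5 m
6–11 s: ½(8 + -3)(5) = 12.5 m
11–17 s: ½(-3 + 0)(6) = -9 m
17–23 s: ½(0 + -10)(6) = -30 m
Net displacement = -12.5 m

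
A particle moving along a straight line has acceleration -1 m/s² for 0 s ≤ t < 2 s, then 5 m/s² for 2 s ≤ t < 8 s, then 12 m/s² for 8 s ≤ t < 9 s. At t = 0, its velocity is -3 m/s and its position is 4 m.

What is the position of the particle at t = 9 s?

87 m

On each constant-a segment, Δv = aΔt and Δx = v₀Δt + ½aΔt²; chain segment to segment.
0–2 s: v starts -3 m/s; Δx = -3·2 + ½·-1·2² = -8 m; v ends -5 m/s.
2–8 s: v starts -5 m/s; Δx = -5·6 + ½·5·6² = 60 m; v ends 25 m/s.
8–9 s: v starts 25 m/s; Δx = 25·1 + ½·12·1² = 31 m; v ends 37 m/s.
x(9) = 4 + Σ Δx = 87 m.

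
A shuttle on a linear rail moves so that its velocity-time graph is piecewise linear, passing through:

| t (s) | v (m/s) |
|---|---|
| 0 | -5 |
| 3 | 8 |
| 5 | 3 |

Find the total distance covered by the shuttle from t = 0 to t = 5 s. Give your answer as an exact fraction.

553/26 m

Total distance travelled is ∫|v| dt — sum the magnitudes of each area piece.
0–3 s: v = 0 at t = 15/13 s; triangle areas 75/26 + 96/13 = 267/26 m
3–5 s: |½(8 + 3)(2)| = 11 m
Total distance = 553/26 m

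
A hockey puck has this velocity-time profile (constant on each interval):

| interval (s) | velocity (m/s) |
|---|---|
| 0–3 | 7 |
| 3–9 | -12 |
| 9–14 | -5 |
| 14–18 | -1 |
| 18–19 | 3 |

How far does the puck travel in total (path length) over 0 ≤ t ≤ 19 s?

125 m

Total distance travelled is ∫|v| dt — sum the magnitudes of each area piece.
0–3 s: |7| × 3 = 21 m
3–9 s: |-12| × 6 = 72 m
9–14 s: |-5| × 5 = 25 m
14–18 s: |-1| × 4 = 4 m
18–19 s: |3| × 1 = 3 m
Total distance = 125 m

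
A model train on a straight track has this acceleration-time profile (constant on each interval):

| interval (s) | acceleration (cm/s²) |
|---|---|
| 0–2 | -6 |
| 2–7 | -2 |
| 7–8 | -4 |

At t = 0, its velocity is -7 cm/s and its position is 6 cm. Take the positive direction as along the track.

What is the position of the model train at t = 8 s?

On each constant-a segment, Δv = aΔt and Δx = v₀Δt + ½aΔt²; chain segment to segment.
0–2 s: v starts -7 cm/s; Δx = -7·2 + ½·-6·2² = -26 cm; v ends -19 cm/s.
2–7 s: v starts -19 cm/s; Δx = -19·5 + ½·-2·5² = -120 cm; v ends -29 cm/s.
7–8 s: v starts -29 cm/s; Δx = -29·1 + ½·-4·1² = -31 cm; v ends -33 cm/s.
x(8) = 6 + Σ Δx = -171 cm.

-171 cm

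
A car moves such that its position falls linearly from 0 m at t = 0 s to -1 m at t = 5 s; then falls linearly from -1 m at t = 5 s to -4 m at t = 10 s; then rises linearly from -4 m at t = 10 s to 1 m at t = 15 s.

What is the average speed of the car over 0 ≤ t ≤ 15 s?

0.6 m/s

Average speed = (total path length)/(elapsed time); on a piecewise-linear x-t graph the path length is Σ|Δx|.
0–5 s: |Δx| = |-1 − 0| = 1 m
5–10 s: |Δx| = |-4 − -1| = 3 m
10–15 s: |Δx| = |1 − -4| = 5 m
Total path = 9 m; average speed = 9/15 = 0.6 m/s.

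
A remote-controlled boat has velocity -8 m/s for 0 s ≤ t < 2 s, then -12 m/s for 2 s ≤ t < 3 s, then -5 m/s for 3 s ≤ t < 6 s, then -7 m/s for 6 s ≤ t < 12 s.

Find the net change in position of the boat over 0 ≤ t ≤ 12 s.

Displacement is the signed area under the v-t curve.
0–2 s: -8 × 2 = -16 m
2–3 s: -12 × 1 = -12 m
3–6 s: -5 × 3 = -15 m
6–12 s: -7 × 6 = -42 m
Net displacement = -85 m

-85 m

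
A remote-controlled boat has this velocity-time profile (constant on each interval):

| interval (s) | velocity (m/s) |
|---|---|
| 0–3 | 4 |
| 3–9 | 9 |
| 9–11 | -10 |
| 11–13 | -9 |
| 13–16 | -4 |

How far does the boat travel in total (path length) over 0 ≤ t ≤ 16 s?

116 m

Distance (not displacement) is the total path length: add the absolute areas under v-t.
0–3 s: |4| × 3 = 12 m
3–9 s: |9| × 6 = 54 m
9–11 s: |-10| × 2 = 20 m
11–13 s: |-9| × 2 = 18 m
13–16 s: |-4| × 3 = 12 m
Total distance = 116 m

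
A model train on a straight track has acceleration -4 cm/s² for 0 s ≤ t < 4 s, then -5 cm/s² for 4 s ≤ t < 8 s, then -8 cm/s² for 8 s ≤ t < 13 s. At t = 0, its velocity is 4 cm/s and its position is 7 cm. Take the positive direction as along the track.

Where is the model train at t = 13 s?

On each constant-a segment, Δv = aΔt and Δx = v₀Δt + ½aΔt²; chain segment to segment.
0–4 s: v starts 4 cm/s; Δx = 4·4 + ½·-4·4² = -16 cm; v ends -12 cm/s.
4–8 s: v starts -12 cm/s; Δx = -12·4 + ½·-5·4² = -88 cm; v ends -32 cm/s.
8–13 s: v starts -32 cm/s; Δx = -32·5 + ½·-8·5² = -260 cm; v ends -72 cm/s.
x(13) = 7 + Σ Δx = -357 cm.

-357 cm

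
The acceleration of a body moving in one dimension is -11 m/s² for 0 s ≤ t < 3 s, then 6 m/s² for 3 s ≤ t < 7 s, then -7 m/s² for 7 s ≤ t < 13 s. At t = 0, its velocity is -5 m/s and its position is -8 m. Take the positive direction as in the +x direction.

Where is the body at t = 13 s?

On each constant-a segment, Δv = aΔt and Δx = v₀Δt + ½aΔt²; chain segment to segment.
0–3 s: v starts -5 m/s; Δx = -5·3 + ½·-11·3² = -64.5 m; v ends -38 m/s.
3–7 s: v starts -38 m/s; Δx = -38·4 + ½·6·4² = -104 m; v ends -14 m/s.
7–13 s: v starts -14 m/s; Δx = -14·6 + ½·-7·6² = -210 m; v ends -56 m/s.
x(13) = -8 + Σ Δx = -386.5 m.

-386.5 m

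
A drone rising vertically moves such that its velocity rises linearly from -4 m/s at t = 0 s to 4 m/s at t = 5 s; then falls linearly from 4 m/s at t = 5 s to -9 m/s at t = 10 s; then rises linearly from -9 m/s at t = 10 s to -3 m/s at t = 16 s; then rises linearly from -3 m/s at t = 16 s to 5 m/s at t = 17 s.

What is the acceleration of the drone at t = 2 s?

Acceleration is the slope of the v-t graph on 0–5 s: (4 − -4)/(5 − 0) = 1.6 m/s².

1.6 m/s²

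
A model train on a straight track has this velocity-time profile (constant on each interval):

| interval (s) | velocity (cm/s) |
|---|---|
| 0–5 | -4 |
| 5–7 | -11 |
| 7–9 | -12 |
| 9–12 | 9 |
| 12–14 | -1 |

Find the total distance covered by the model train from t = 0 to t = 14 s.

95 cm

Total distance travelled is ∫|v| dt — sum the magnitudes of each area piece.
0–5 s: |-4| × 5 = 20 cm
5–7 s: |-11| × 2 = 22 cm
7–9 s: |-12| × 2 = 24 cm
9–12 s: |9| × 3 = 27 cm
12–14 s: |-1| × 2 = 2 cm
Total distance = 95 cm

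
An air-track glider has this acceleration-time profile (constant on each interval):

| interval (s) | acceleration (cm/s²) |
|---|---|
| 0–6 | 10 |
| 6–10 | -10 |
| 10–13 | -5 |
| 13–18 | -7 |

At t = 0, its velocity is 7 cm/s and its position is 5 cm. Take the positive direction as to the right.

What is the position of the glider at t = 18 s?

On each constant-a segment, Δv = aΔt and Δx = v₀Δt + ½aΔt²; chain segment to segment.
0–6 s: v starts 7 cm/s; Δx = 7·6 + ½·10·6² = 222 cm; v ends 67 cm/s.
6–10 s: v starts 67 cm/s; Δx = 67·4 + ½·-10·4² = 188 cm; v ends 27 cm/s.
10–13 s: v starts 27 cm/s; Δx = 27·3 + ½·-5·3² = 58.5 cm; v ends 12 cm/s.
13–18 s: v starts 12 cm/s; Δx = 12·5 + ½·-7·5² = -27.5 cm; v ends -23 cm/s.
x(18) = 5 + Σ Δx = 446 cm.

446 cm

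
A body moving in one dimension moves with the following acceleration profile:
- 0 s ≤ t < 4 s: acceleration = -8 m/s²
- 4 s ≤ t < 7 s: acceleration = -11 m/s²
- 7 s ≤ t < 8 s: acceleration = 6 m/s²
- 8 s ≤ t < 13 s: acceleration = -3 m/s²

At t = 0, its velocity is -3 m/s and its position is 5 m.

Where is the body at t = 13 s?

-638 m

On each constant-a segment, Δv = aΔt and Δx = v₀Δt + ½aΔt²; chain segment to segment.
0–4 s: v starts -3 m/s; Δx = -3·4 + ½·-8·4² = -76 m; v ends -35 m/s.
4–7 s: v starts -35 m/s; Δx = -35·3 + ½·-11·3² = -154.5 m; v ends -68 m/s.
7–8 s: v starts -68 m/s; Δx = -68·1 + ½·6·1² = -65 m; v ends -62 m/s.
8–13 s: v starts -62 m/s; Δx = -62·5 + ½·-3·5² = -347.5 m; v ends -77 m/s.
x(13) = 5 + Σ Δx = -638 m.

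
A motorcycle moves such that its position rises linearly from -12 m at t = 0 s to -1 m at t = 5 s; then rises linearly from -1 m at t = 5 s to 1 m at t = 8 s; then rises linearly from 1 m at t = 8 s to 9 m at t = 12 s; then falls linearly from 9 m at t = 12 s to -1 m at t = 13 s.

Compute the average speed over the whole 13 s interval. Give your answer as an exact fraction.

Average speed = (total path length)/(elapsed time); on a piecewise-linear x-t graph the path length is Σ|Δx|.
0–5 s: |Δx| = |-1 − -12| = 11 m
5–8 s: |Δx| = |1 − -1| = 2 m
8–12 s: |Δx| = |9 − 1| = 8 m
12–13 s: |Δx| = |-1 − 9| = 10 m
Total path = 31 m; average speed = 31/13 = 31/13 m/s.

31/13 m/s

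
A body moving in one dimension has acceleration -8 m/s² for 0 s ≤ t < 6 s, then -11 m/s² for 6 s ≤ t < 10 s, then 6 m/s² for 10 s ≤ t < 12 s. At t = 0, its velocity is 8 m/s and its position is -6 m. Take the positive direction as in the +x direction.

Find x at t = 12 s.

On each constant-a segment, Δv = aΔt and Δx = v₀Δt + ½aΔt²; chain segment to segment.
0–6 s: v starts 8 m/s; Δx = 8·6 + ½·-8·6² = -96 m; v ends -40 m/s.
6–10 s: v starts -40 m/s; Δx = -40·4 + ½·-11·4² = -248 m; v ends -84 m/s.
10–12 s: v starts -84 m/s; Δx = -84·2 + ½·6·2² = -156 m; v ends -72 m/s.
x(12) = -6 + Σ Δx = -506 m.

-506 m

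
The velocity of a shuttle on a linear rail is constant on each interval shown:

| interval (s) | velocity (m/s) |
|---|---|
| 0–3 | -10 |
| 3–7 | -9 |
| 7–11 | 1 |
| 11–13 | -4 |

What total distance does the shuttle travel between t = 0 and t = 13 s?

Total distance travelled is ∫|v| dt — sum the magnitudes of each area piece.
0–3 s: |-10| × 3 = 30 m
3–7 s: |-9| × 4 = 36 m
7–11 s: |1| × 4 = 4 m
11–13 s: |-4| × 2 = 8 m
Total distance = 78 m

78 m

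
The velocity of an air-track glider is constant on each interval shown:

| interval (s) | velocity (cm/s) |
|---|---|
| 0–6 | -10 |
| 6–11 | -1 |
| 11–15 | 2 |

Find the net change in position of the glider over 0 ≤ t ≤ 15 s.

Net displacement equals the area under the velocity-time graph (areas below the axis count negative).
0–6 s: -10 × 6 = -60 cm
6–11 s: -1 × 5 = -5 cm
11–15 s: 2 × 4 = 8 cm
Net displacement = -57 cm

-57 cm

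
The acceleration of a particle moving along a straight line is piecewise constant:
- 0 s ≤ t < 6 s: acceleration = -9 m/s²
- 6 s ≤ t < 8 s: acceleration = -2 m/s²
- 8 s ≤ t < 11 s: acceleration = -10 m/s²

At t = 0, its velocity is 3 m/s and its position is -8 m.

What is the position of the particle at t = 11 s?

On each constant-a segment, Δv = aΔt and Δx = v₀Δt + ½aΔt²; chain segment to segment.
0–6 s: v starts 3 m/s; Δx = 3·6 + ½·-9·6² = -144 m; v ends -51 m/s.
6–8 s: v starts -51 m/s; Δx = -51·2 + ½·-2·2² = -106 m; v ends -55 m/s.
8–11 s: v starts -55 m/s; Δx = -55·3 + ½·-10·3² = -210 m; v ends -85 m/s.
x(11) = -8 + Σ Δx = -468 m.

-468 m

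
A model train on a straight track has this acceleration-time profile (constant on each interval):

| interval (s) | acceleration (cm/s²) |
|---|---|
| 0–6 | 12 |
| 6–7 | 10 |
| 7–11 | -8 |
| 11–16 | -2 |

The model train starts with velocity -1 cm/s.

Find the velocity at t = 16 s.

39 cm/s

Δv equals the area under the a-t graph; then v = v₀ + Δv.
0–6 s: 12 × 6 = 72 cm/s
6–7 s: 10 × 1 = 10 cm/s
7–11 s: -8 × 4 = -32 cm/s
11–16 s: -2 × 5 = -10 cm/s
Δv = 40 cm/s, so v(16) = -1 + (40) = 39 cm/s.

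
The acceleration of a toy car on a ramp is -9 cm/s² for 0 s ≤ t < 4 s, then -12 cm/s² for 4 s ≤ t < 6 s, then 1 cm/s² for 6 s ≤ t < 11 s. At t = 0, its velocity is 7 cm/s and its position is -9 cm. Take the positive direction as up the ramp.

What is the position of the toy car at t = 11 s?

-387.5 cm

On each constant-a segment, Δv = aΔt and Δx = v₀Δt + ½aΔt²; chain segment to segment.
0–4 s: v starts 7 cm/s; Δx = 7·4 + ½·-9·4² = -44 cm; v ends -29 cm/s.
4–6 s: v starts -29 cm/s; Δx = -29·2 + ½·-12·2² = -82 cm; v ends -53 cm/s.
6–11 s: v starts -53 cm/s; Δx = -53·5 + ½·1·5² = -252.5 cm; v ends -48 cm/s.
x(11) = -9 + Σ Δx = -387.5 cm.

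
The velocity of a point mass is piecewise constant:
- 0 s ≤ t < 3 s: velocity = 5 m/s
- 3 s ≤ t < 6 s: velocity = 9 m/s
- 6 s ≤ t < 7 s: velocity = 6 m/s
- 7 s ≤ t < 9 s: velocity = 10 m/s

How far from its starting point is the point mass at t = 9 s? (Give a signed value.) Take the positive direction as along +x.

68 m

Displacement is the signed area under the v-t curve.
0–3 s: 5 × 3 = 15 m
3–6 s: 9 × 3 = 27 m
6–7 s: 6 × 1 = 6 m
7–9 s: 10 × 2 = 20 m
Net displacement = 68 m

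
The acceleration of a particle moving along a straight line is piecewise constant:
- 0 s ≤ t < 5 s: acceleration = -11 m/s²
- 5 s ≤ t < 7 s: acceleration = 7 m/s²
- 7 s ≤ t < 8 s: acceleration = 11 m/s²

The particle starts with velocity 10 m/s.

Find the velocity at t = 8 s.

-20 m/s

Δv equals the area under the a-t graph; then v = v₀ + Δv.
0–5 s: -11 × 5 = -55 m/s
5–7 s: 7 × 2 = 14 m/s
7–8 s: 11 × 1 = 11 m/s
Δv = -30 m/s, so v(8) = 10 + (-30) = -20 m/s.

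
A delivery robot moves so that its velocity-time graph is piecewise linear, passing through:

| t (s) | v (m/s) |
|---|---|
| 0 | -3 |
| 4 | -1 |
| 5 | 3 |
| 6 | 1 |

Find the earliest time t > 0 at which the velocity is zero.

t = 4.25 s

v changes sign on 4–5 s (from -1 to 3); the graph is linear there, so v = 0 at t = 4 + (1)·(5 − 4)/(3 − -1) = 4.25 s.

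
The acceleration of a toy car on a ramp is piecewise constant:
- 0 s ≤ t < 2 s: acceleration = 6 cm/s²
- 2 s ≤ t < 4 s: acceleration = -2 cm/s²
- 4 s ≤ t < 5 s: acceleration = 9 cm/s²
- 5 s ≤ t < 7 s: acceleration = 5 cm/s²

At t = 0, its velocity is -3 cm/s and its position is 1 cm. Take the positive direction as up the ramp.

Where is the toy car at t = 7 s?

68.5 cm

On each constant-a segment, Δv = aΔt and Δx = v₀Δt + ½aΔt²; chain segment to segment.
0–2 s: v starts -3 cm/s; Δx = -3·2 + ½·6·2² = 6 cm; v ends 9 cm/s.
2–4 s: v starts 9 cm/s; Δx = 9·2 + ½·-2·2² = 14 cm; v ends 5 cm/s.
4–5 s: v starts 5 cm/s; Δx = 5·1 + ½·9·1² = 9.5 cm; v ends 14 cm/s.
5–7 s: v starts 14 cm/s; Δx = 14·2 + ½·5·2² = 38 cm; v ends 24 cm/s.
x(7) = 1 + Σ Δx = 68.5 cm.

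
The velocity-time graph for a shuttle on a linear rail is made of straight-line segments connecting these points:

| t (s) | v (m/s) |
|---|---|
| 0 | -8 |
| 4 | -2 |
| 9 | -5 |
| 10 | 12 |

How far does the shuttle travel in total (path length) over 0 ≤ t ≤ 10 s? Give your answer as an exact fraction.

722/17 m

Total distance travelled is ∫|v| dt — sum the magnitudes of each area piece.
0–4 s: |½(-8 + -2)(4)| = 20 m
4–9 s: |½(-2 + -5)(5)| = 17.5 m
9–10 s: v = 0 at t = 158/17 s; triangle areas 25/34 + 72/17 = 169/34 m
Total distance = 722/17 m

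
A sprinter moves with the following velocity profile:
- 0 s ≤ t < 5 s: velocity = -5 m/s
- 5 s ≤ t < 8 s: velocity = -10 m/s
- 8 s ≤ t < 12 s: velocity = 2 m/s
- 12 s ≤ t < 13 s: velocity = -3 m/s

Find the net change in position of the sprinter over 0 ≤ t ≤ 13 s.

-50 m

Net displacement equals the area under the velocity-time graph (areas below the axis count negative).
0–5 s: -5 × 5 = -25 m
5–8 s: -10 × 3 = -30 m
8–12 s: 2 × 4 = 8 m
12–13 s: -3 × 1 = -3 m
Net displacement = -50 m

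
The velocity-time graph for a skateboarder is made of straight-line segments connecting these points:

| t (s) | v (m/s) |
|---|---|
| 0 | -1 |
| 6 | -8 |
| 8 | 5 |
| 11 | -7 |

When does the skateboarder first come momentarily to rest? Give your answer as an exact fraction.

v changes sign on 6–8 s (from -8 to 5); the graph is linear there, so v = 0 at t = 6 + (8)·(8 − 6)/(5 − -8) = 94/13 s.

t = 94/13 s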